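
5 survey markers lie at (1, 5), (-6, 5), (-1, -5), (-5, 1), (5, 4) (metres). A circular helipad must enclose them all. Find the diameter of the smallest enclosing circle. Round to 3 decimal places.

12.722

The minimum enclosing circle of a finite set is fixed by two of the points (as a diameter) or three (as a circumcircle).
The minimum enclosing circle is determined by three boundary points: (-6, 5), (-1, -5), (5, 4).
Their circumcentre is (-11/14, 19/14) with r² = 3965/98.
The farthest remaining point (-5, 1) is at distance² 1753/98 ≤ 3965/98.
Diameter = 2r = 2√(3965/98) ≈ 12.722.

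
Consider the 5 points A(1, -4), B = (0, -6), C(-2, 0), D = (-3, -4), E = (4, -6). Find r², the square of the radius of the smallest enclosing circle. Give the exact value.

18

By Welzl's lemma the MEC is supported by two points (diametrically opposite) or three points (on a circumcircle).
The farthest pair is C–E with squared distance 72. The circle on this segment as diameter has centre (1, -3) and r² = 72/4 = 18.
Check A: distance² to centre = 1 ≤ 18, so it lies inside.
All remaining points lie in this disk, and no smaller disk contains both endpoints, so this is the minimum enclosing circle.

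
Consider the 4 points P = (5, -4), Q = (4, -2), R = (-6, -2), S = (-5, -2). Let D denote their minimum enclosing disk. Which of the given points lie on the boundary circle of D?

P, R

By Welzl's lemma the MEC is supported by two points (diametrically opposite) or three points (on a circumcircle).
The farthest pair is P–R with squared distance 125. The circle on this segment as diameter has centre (-0.5, -3) and r² = 125/4 = 31.25.
Check Q: distance² to centre = 21.25 ≤ 31.25, so it lies inside.
All remaining points lie in this disk, and no smaller disk contains both endpoints, so this is the minimum enclosing circle.
The points at distance exactly r from the centre are P, R — 2 points.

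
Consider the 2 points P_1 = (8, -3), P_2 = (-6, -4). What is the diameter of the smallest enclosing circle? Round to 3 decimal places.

The smallest circle enclosing two points has them as diameter endpoints.
Centre = midpoint = (1, -3.5); r² = |P_1P_2|²/4 = 197/4 = 49.25.
Diameter = 2r = 2√(49.25) ≈ 14.036.

14.036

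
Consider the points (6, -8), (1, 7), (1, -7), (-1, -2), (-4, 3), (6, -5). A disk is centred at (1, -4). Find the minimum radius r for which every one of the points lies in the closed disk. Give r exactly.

The required radius is the distance from (1, -4) to the farthest point.
Squared distances: 41, 121, 9, 8, 74, 26.
Maximum is 121, attained at (1, 7).
r = √121 = 11.

11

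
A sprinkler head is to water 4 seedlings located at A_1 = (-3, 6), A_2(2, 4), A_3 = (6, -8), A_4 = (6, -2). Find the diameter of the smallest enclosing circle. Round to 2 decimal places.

A smallest enclosing disk is always determined by at most three of the input points on its boundary.
The farthest pair is A_1–A_3 with squared distance 277. The circle on this segment as diameter has centre (1.5, -1) and r² = 277/4 = 69.25.
Check A_2: distance² to centre = 25.25 ≤ 69.25, so it lies inside.
All remaining points lie in this disk, and no smaller disk contains both endpoints, so this is the minimum enclosing circle.
Diameter = 2r = 2√(69.25) ≈ 16.64.

16.64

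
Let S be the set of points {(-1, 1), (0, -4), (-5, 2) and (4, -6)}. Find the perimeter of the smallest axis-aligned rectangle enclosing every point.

34

Width = max x − min x = 4 − (-5) = 9.
Height = max y − min y = 2 − (-6) = 8.
Perimeter = 2(9 + 8) = 34.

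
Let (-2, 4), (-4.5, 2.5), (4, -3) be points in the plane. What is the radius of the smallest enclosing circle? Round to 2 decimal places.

5.06

Call the three points A, B, C in the order given.
Side lengths²: AB² = 8.5, AC² = 85, BC² = 102.5.
Since BC² = 102.5 ≥ 85 + 8.5 = 93.5, the angle opposite BC is not acute, so the smallest enclosing circle has BC as diameter.
Centre = midpoint of BC = (-0.25, -0.25), r² = 102.5/4 = 25.625.
r = √(25.625) ≈ 5.06.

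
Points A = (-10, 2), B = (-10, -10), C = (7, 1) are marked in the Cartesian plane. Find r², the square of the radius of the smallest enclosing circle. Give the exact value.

29725/289

Side lengths²: AB² = 144, AC² = 290, BC² = 410.
Since BC² = 410 < 290 + 144 = 434, the triangle is acute, so the smallest enclosing circle is the circumcircle.
Circumcentre = (-31/17, -4), r² = 29725/289.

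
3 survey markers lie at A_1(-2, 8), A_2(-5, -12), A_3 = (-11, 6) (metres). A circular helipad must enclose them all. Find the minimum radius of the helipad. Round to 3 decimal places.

10.166

Side lengths²: A_1A_2² = 409, A_1A_3² = 85, A_2A_3² = 360.
Since A_1A_2² = 409 < 360 + 85 = 445, the triangle is acute, so the smallest enclosing circle is the circumcircle.
Circumcentre = (-263/58, -107/58), r² = 173825/1682.
r = √(173825/1682) ≈ 10.166.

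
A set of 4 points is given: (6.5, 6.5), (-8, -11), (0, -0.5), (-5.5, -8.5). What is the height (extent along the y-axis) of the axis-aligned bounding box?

17.5

max y = 6.5, min y = -11, so height = 17.5.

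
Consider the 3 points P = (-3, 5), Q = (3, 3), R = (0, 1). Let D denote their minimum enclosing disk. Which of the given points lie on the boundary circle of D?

Side lengths²: PQ² = 40, PR² = 25, QR² = 13.
Since PQ² = 40 ≥ 25 + 13 = 38, the angle opposite PQ is not acute, so the smallest enclosing circle has PQ as diameter.
Centre = midpoint of PQ = (0, 4), r² = 40/4 = 10.
The points at distance exactly r from the centre are P, Q — 2 points.

P, Q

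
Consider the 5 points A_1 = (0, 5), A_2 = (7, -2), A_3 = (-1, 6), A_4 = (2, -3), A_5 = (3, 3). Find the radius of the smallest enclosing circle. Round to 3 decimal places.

5.657

The minimum enclosing circle of a finite set is fixed by two of the points (as a diameter) or three (as a circumcircle).
The farthest pair is A_2–A_3 with squared distance 128. The circle on this segment as diameter has centre (3, 2) and r² = 128/4 = 32.
Check A_1: distance² to centre = 18 ≤ 32, so it lies inside.
All remaining points lie in this disk, and no smaller disk contains both endpoints, so this is the minimum enclosing circle.
r = √32 ≈ 5.657.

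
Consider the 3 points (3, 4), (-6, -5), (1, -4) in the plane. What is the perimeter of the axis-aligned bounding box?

Width = max x − min x = 3 − (-6) = 9.
Height = max y − min y = 4 − (-5) = 9.
Perimeter = 2(9 + 9) = 36.

36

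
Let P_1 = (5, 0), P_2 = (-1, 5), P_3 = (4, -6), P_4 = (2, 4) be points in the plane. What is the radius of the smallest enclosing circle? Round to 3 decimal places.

6.042

By Welzl's lemma the MEC is supported by two points (diametrically opposite) or three points (on a circumcircle).
The farthest pair is P_2–P_3 with squared distance 146. The circle on this segment as diameter has centre (1.5, -0.5) and r² = 146/4 = 36.5.
Check P_1: distance² to centre = 12.5 ≤ 36.5, so it lies inside.
All remaining points lie in this disk, and no smaller disk contains both endpoints, so this is the minimum enclosing circle.
r = √(36.5) ≈ 6.042.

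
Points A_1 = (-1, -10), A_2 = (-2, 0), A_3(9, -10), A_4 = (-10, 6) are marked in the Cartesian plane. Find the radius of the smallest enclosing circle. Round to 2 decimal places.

The farthest pair is A_3–A_4 with squared distance 617. The circle on this segment as diameter has centre (-0.5, -2) and r² = 617/4 = 154.25.
Check A_1: distance² to centre = 64.25 ≤ 154.25, so it lies inside.
All remaining points lie in this disk, and no smaller disk contains both endpoints, so this is the minimum enclosing circle.
r = √(154.25) ≈ 12.42.

12.42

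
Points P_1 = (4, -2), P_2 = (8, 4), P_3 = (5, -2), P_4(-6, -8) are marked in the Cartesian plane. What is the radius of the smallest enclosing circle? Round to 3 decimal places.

9.220

The farthest pair is P_2–P_4 with squared distance 340. The circle on this segment as diameter has centre (1, -2) and r² = 340/4 = 85.
Check P_1: distance² to centre = 9 ≤ 85, so it lies inside.
All remaining points lie in this disk, and no smaller disk contains both endpoints, so this is the minimum enclosing circle.
r = √85 ≈ 9.220.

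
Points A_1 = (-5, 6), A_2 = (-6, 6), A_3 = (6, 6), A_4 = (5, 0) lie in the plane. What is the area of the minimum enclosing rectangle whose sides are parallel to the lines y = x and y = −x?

In coordinates u = x + y, v = x − y the rectangle is axis-aligned; the map (x,y)→(u,v) scales areas by 2.
u-values: 1, 0, 12, 5; range = 12 − 0 = 12.
v-values: -11, -12, 0, 5; range = 5 − (-12) = 17.
Area = (12 × 17) / 2 = 102.

102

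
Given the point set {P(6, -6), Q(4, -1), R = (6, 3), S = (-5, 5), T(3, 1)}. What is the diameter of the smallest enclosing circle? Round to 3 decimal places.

15.556

A smallest enclosing disk is always determined by at most three of the input points on its boundary.
The farthest pair is P–S with squared distance 242. The circle on this segment as diameter has centre (0.5, -0.5) and r² = 242/4 = 60.5.
Check Q: distance² to centre = 12.5 ≤ 60.5, so it lies inside.
All remaining points lie in this disk, and no smaller disk contains both endpoints, so this is the minimum enclosing circle.
Diameter = 2r = 2√(60.5) ≈ 15.556.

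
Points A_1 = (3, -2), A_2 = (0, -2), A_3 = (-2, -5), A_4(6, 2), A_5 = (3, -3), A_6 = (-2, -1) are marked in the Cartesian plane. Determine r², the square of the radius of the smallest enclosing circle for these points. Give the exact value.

28.25

A smallest enclosing disk is always determined by at most three of the input points on its boundary.
The farthest pair is A_3–A_4 with squared distance 113. The circle on this segment as diameter has centre (2, -1.5) and r² = 113/4 = 28.25.
Check A_1: distance² to centre = 1.25 ≤ 28.25, so it lies inside.
All remaining points lie in this disk, and no smaller disk contains both endpoints, so this is the minimum enclosing circle.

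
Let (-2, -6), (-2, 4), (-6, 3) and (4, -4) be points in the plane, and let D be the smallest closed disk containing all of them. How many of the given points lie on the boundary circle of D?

2

By Welzl's lemma the MEC is supported by two points (diametrically opposite) or three points (on a circumcircle).
The farthest pair is (-6, 3)–(4, -4) with squared distance 149. The circle on this segment as diameter has centre (-1, -0.5) and r² = 149/4 = 37.25.
Check (-2, -6): distance² to centre = 31.25 ≤ 37.25, so it lies inside.
All remaining points lie in this disk, and no smaller disk contains both endpoints, so this is the minimum enclosing circle.
The points at distance exactly r from the centre are (-6, 3), (4, -4) — 2 points.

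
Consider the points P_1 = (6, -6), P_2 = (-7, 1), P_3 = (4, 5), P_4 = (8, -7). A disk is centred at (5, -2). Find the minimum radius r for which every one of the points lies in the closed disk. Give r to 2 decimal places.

12.37

The required radius is the distance from (5, -2) to the farthest point.
Squared distances: 17, 153, 50, 34.
Maximum is 153, attained at P_2.
r = √153 ≈ 12.37.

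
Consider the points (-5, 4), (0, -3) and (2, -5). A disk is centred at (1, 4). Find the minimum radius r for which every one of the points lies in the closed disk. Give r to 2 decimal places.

9.06

The required radius is the distance from (1, 4) to the farthest point.
Squared distances: 36, 50, 82.
Maximum is 82, attained at (2, -5).
r = √82 ≈ 9.06.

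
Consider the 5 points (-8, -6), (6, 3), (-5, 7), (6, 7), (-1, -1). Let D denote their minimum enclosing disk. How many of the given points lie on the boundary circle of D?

2

The farthest pair is (-8, -6)–(6, 7) with squared distance 365. The circle on this segment as diameter has centre (-1, 0.5) and r² = 365/4 = 91.25.
Check (6, 3): distance² to centre = 55.25 ≤ 91.25, so it lies inside.
All remaining points lie in this disk, and no smaller disk contains both endpoints, so this is the minimum enclosing circle.
The points at distance exactly r from the centre are (-8, -6), (6, 7) — 2 points.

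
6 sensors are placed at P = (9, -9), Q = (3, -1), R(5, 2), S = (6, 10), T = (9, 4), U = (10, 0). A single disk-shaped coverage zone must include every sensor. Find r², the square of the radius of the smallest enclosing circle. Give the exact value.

A smallest enclosing disk is always determined by at most three of the input points on its boundary.
The farthest pair is P–S with squared distance 370. The circle on this segment as diameter has centre (7.5, 0.5) and r² = 370/4 = 92.5.
Check Q: distance² to centre = 22.5 ≤ 92.5, so it lies inside.
All remaining points lie in this disk, and no smaller disk contains both endpoints, so this is the minimum enclosing circle.

92.5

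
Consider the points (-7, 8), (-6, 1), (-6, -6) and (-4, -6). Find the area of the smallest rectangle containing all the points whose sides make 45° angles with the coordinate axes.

110.5

In coordinates u = x + y, v = x − y the rectangle is axis-aligned; the map (x,y)→(u,v) scales areas by 2.
u-values: 1, -5, -12, -10; range = 1 − (-12) = 13.
v-values: -15, -7, 0, 2; range = 2 − (-15) = 17.
Area = (13 × 17) / 2 = 110.5.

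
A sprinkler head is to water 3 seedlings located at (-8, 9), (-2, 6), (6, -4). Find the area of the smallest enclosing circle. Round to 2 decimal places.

Call the three points A, B, C in the order given.
Side lengths²: AB² = 45, AC² = 365, BC² = 164.
Since AC² = 365 ≥ 164 + 45 = 209, the angle opposite AC is not acute, so the smallest enclosing circle has AC as diameter.
Centre = midpoint of AC = (-1, 2.5), r² = 365/4 = 91.25.
Area = π·r² = π·91.25 ≈ 286.67.

286.67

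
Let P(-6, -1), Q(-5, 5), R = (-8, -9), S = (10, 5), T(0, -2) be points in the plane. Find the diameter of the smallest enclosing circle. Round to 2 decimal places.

22.80

A smallest enclosing disk is always determined by at most three of the input points on its boundary.
The farthest pair is R–S with squared distance 520. The circle on this segment as diameter has centre (1, -2) and r² = 520/4 = 130.
Check P: distance² to centre = 50 ≤ 130, so it lies inside.
All remaining points lie in this disk, and no smaller disk contains both endpoints, so this is the minimum enclosing circle.
Diameter = 2r = 2√130 ≈ 22.80.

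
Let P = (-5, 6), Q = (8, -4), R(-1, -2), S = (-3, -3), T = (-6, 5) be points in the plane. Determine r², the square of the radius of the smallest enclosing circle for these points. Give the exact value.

A smallest enclosing disk is always determined by at most three of the input points on its boundary.
The farthest pair is Q–T with squared distance 277. The circle on this segment as diameter has centre (1, 0.5) and r² = 277/4 = 69.25.
Check P: distance² to centre = 66.25 ≤ 69.25, so it lies inside.
All remaining points lie in this disk, and no smaller disk contains both endpoints, so this is the minimum enclosing circle.

69.25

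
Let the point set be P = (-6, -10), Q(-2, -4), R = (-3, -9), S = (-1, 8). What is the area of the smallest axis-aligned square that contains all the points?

324

The bounding box has width 5 and height 18.
An axis-aligned square enclosing the set must have side ≥ max(width, height).
So the minimum side is max(5, 18) = 18.
Area = 18² = 324.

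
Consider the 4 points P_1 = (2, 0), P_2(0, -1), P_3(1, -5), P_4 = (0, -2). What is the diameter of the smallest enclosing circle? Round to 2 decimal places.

By Welzl's lemma the MEC is supported by two points (diametrically opposite) or three points (on a circumcircle).
The farthest pair is P_1–P_3 with squared distance 26. The circle on this segment as diameter has centre (1.5, -2.5) and r² = 26/4 = 6.5.
Check P_2: distance² to centre = 4.5 ≤ 6.5, so it lies inside.
All remaining points lie in this disk, and no smaller disk contains both endpoints, so this is the minimum enclosing circle.
Diameter = 2r = 2√(6.5) ≈ 5.10.

5.10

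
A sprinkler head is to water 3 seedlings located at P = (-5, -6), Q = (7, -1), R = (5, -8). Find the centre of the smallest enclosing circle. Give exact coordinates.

Side lengths²: PQ² = 169, PR² = 104, QR² = 53.
Since PQ² = 169 ≥ 104 + 53 = 157, the angle opposite PQ is not acute, so the smallest enclosing circle has PQ as diameter.
Centre = midpoint of PQ = (1, -3.5), r² = 169/4 = 42.25.
Centre = (1, -3.5).

(1, -3.5)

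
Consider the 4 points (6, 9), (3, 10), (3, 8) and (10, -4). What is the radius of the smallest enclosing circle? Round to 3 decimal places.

7.826

A smallest enclosing disk is always determined by at most three of the input points on its boundary.
The farthest pair is (3, 10)–(10, -4) with squared distance 245. The circle on this segment as diameter has centre (6.5, 3) and r² = 245/4 = 61.25.
Check (6, 9): distance² to centre = 36.25 ≤ 61.25, so it lies inside.
All remaining points lie in this disk, and no smaller disk contains both endpoints, so this is the minimum enclosing circle.
r = √(61.25) ≈ 7.826.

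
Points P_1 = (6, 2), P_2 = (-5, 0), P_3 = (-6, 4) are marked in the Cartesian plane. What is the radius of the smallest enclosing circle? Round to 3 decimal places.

6.083

Side lengths²: P_1P_2² = 125, P_1P_3² = 148, P_2P_3² = 17.
Since P_1P_3² = 148 ≥ 125 + 17 = 142, the angle opposite P_1P_3 is not acute, so the smallest enclosing circle has P_1P_3 as diameter.
Centre = midpoint of P_1P_3 = (0, 3), r² = 148/4 = 37.
r = √37 ≈ 6.083.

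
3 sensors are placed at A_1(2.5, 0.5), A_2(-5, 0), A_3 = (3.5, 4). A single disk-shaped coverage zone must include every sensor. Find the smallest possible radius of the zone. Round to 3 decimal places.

4.697

Side lengths²: A_1A_2² = 56.5, A_1A_3² = 13.25, A_2A_3² = 88.25.
Since A_2A_3² = 88.25 ≥ 56.5 + 13.25 = 69.75, the angle opposite A_2A_3 is not acute, so the smallest enclosing circle has A_2A_3 as diameter.
Centre = midpoint of A_2A_3 = (-0.75, 2), r² = 88.25/4 = 22.0625.
r = √(22.0625) ≈ 4.697.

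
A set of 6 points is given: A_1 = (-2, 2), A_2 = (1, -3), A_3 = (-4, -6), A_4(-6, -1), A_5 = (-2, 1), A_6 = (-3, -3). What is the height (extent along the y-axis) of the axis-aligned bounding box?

8

max y = 2, min y = -6, so height = 8.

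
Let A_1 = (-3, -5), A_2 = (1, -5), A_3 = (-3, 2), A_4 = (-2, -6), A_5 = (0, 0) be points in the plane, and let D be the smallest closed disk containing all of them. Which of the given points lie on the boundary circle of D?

A_2, A_3, A_4

The minimum enclosing circle is determined by three boundary points: A_2, A_3, A_4.
Their circumcentre is (-1.7, -1.9) with r² = 16.9.
The farthest remaining point A_1 is at distance² 11.3 ≤ 16.9.
The points at distance exactly r from the centre are A_2, A_3, A_4 — 3 points.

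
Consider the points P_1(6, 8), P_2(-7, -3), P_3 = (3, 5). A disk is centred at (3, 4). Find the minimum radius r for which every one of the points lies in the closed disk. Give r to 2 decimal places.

12.21

The required radius is the distance from (3, 4) to the farthest point.
Squared distances: 25, 149, 1.
Maximum is 149, attained at P_2.
r = √149 ≈ 12.21.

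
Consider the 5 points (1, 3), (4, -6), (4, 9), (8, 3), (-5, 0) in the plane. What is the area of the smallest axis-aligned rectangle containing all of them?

x ranges over [-5, 8], width 13.
y ranges over [-6, 9], height 15.
Area = 13 × 15 = 195.

195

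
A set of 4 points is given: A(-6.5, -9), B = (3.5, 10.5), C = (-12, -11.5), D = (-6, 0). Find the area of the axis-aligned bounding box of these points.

341

x ranges over [-12, 3.5], width 15.5.
y ranges over [-11.5, 10.5], height 22.
Area = 15.5 × 22 = 341.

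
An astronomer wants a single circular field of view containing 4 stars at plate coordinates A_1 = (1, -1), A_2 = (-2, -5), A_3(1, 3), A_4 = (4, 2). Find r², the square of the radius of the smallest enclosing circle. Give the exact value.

The farthest pair is A_2–A_4 with squared distance 85. The circle on this segment as diameter has centre (1, -1.5) and r² = 85/4 = 21.25.
Check A_1: distance² to centre = 0.25 ≤ 21.25, so it lies inside.
All remaining points lie in this disk, and no smaller disk contains both endpoints, so this is the minimum enclosing circle.

21.25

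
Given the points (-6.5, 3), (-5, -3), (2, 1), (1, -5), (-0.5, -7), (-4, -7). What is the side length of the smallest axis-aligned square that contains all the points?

10

The bounding box has width 8.5 and height 10.
An axis-aligned square enclosing the set must have side ≥ max(width, height).
So the minimum side is max(8.5, 10) = 10.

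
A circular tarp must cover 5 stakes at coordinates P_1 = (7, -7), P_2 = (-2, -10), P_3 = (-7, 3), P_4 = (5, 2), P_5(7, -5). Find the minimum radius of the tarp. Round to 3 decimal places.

8.602

By Welzl's lemma the MEC is supported by two points (diametrically opposite) or three points (on a circumcircle).
The farthest pair is P_1–P_3 with squared distance 296. The circle on this segment as diameter has centre (0, -2) and r² = 296/4 = 74.
Check P_2: distance² to centre = 68 ≤ 74, so it lies inside.
All remaining points lie in this disk, and no smaller disk contains both endpoints, so this is the minimum enclosing circle.
r = √74 ≈ 8.602.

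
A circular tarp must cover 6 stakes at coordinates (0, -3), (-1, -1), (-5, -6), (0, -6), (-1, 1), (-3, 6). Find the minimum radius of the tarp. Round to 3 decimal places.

6.270

The minimum enclosing circle of a finite set is fixed by two of the points (as a diameter) or three (as a circumcircle).
The minimum enclosing circle is determined by three boundary points: (-5, -6), (0, -6), (-3, 6).
Their circumcentre is (-2.5, -0.25) with r² = 39.3125.
The farthest remaining point (0, -3) is at distance² 13.8125 ≤ 39.3125.
r = √(39.3125) ≈ 6.270.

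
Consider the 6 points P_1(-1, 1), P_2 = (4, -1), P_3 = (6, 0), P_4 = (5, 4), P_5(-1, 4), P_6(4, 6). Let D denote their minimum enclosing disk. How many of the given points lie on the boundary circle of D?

The minimum enclosing circle of a finite set is fixed by two of the points (as a diameter) or three (as a circumcircle).
The minimum enclosing circle is determined by three boundary points: P_3, P_5, P_6.
Their circumcentre is (89/34, 75/34) with r² = 9425/578.
The farthest remaining point P_1 is at distance² 8405/578 ≤ 9425/578.
The points at distance exactly r from the centre are P_3, P_5, P_6 — 3 points.

3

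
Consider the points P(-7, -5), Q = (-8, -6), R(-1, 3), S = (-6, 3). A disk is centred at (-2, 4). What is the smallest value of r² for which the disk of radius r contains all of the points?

136

The required radius is the distance from (-2, 4) to the farthest point.
Squared distances: 106, 136, 2, 17.
Maximum is 136, attained at Q.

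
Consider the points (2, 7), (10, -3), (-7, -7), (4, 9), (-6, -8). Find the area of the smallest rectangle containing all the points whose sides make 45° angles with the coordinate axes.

243

In coordinates u = x + y, v = x − y the rectangle is axis-aligned; the map (x,y)→(u,v) scales areas by 2.
u-values: 9, 7, -14, 13, -14; range = 13 − (-14) = 27.
v-values: -5, 13, 0, -5, 2; range = 13 − (-5) = 18.
Area = (27 × 18) / 2 = 243.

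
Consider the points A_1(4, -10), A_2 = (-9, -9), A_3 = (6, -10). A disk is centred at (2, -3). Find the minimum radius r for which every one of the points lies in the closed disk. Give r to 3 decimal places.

The required radius is the distance from (2, -3) to the farthest point.
Squared distances: 53, 157, 65.
Maximum is 157, attained at A_2.
r = √157 ≈ 12.530.

12.530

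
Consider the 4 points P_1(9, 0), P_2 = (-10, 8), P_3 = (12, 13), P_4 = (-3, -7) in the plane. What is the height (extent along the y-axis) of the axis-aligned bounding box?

max y = 13, min y = -7, so height = 20.

20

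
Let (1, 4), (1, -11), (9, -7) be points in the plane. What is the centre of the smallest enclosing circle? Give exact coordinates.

Call the three points A, B, C in the order given.
Side lengths²: AB² = 225, AC² = 185, BC² = 80.
Since AB² = 225 < 185 + 80 = 265, the triangle is acute, so the smallest enclosing circle is the circumcircle.
Circumcentre = (2.25, -3.5), r² = 57.8125.
Centre = (2.25, -3.5).

(2.25, -3.5)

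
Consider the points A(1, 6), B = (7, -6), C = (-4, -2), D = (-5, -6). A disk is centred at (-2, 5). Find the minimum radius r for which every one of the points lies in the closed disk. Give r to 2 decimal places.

14.21

The required radius is the distance from (-2, 5) to the farthest point.
Squared distances: 10, 202, 53, 130.
Maximum is 202, attained at B.
r = √202 ≈ 14.21.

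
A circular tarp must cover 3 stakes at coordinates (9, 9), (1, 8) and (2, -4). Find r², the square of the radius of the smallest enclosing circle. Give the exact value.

54.5

Call the three points A, B, C in the order given.
Side lengths²: AB² = 65, AC² = 218, BC² = 145.
Since AC² = 218 ≥ 145 + 65 = 210, the angle opposite AC is not acute, so the smallest enclosing circle has AC as diameter.
Centre = midpoint of AC = (5.5, 2.5), r² = 218/4 = 54.5.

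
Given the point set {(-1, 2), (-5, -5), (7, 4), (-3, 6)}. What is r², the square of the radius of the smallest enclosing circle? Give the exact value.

The minimum enclosing circle of a finite set is fixed by two of the points (as a diameter) or three (as a circumcircle).
The minimum enclosing circle is determined by three boundary points: (-5, -5), (7, 4), (-3, 6).
Their circumcentre is (35/38, -15/38) with r² = 40625/722.
The farthest remaining point (-1, 2) is at distance² 6805/722 ≤ 40625/722.

40625/722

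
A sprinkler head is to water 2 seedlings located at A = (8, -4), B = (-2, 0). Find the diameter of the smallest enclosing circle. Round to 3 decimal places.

The smallest circle enclosing two points has them as diameter endpoints.
Centre = midpoint = (3, -2); r² = |AB|²/4 = 116/4 = 29.
Diameter = 2r = 2√29 ≈ 10.770.

10.770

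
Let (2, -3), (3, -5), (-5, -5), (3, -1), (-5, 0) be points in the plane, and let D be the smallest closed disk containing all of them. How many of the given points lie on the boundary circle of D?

3

The minimum enclosing circle of a finite set is fixed by two of the points (as a diameter) or three (as a circumcircle).
The farthest pair is (3, -5)–(-5, 0) with squared distance 89. The circle on this segment as diameter has centre (-1, -2.5) and r² = 89/4 = 22.25.
Check (2, -3): distance² to centre = 9.25 ≤ 22.25, so it lies inside.
All remaining points lie in this disk, and no smaller disk contains both endpoints, so this is the minimum enclosing circle.
The points at distance exactly r from the centre are (3, -5), (-5, -5), (-5, 0) — 3 points.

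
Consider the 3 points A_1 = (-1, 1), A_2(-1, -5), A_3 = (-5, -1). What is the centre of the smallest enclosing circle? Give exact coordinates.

(-2, -2)

Side lengths²: A_1A_2² = 36, A_1A_3² = 20, A_2A_3² = 32.
Since A_1A_2² = 36 < 32 + 20 = 52, the triangle is acute, so the smallest enclosing circle is the circumcircle.
Circumcentre = (-2, -2), r² = 10.
Centre = (-2, -2).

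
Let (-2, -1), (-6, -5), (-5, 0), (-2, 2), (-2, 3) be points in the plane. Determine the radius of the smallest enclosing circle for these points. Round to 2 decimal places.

4.47

The farthest pair is (-6, -5)–(-2, 3) with squared distance 80. The circle on this segment as diameter has centre (-4, -1) and r² = 80/4 = 20.
Check (-2, -1): distance² to centre = 4 ≤ 20, so it lies inside.
All remaining points lie in this disk, and no smaller disk contains both endpoints, so this is the minimum enclosing circle.
r = √20 ≈ 4.47.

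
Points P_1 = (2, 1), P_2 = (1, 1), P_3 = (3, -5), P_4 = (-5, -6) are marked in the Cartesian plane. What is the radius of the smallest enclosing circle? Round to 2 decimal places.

A smallest enclosing disk is always determined by at most three of the input points on its boundary.
The minimum enclosing circle is determined by three boundary points: P_1, P_3, P_4.
Their circumcentre is (-19/14, -37/14) with r² = 2405/98.
The farthest remaining point P_2 is at distance² 1845/98 ≤ 2405/98.
r = √(2405/98) ≈ 4.95.

4.95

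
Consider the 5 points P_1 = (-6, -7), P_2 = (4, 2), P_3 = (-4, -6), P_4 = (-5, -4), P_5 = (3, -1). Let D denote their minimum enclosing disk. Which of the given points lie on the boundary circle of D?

P_1, P_2

A smallest enclosing disk is always determined by at most three of the input points on its boundary.
The farthest pair is P_1–P_2 with squared distance 181. The circle on this segment as diameter has centre (-1, -2.5) and r² = 181/4 = 45.25.
Check P_3: distance² to centre = 21.25 ≤ 45.25, so it lies inside.
All remaining points lie in this disk, and no smaller disk contains both endpoints, so this is the minimum enclosing circle.
The points at distance exactly r from the centre are P_1, P_2 — 2 points.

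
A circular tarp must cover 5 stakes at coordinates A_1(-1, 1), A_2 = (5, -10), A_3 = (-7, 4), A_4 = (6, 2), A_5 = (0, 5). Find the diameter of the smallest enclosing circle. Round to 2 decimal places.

18.44

By Welzl's lemma the MEC is supported by two points (diametrically opposite) or three points (on a circumcircle).
The farthest pair is A_2–A_3 with squared distance 340. The circle on this segment as diameter has centre (-1, -3) and r² = 340/4 = 85.
Check A_1: distance² to centre = 16 ≤ 85, so it lies inside.
All remaining points lie in this disk, and no smaller disk contains both endpoints, so this is the minimum enclosing circle.
Diameter = 2r = 2√85 ≈ 18.44.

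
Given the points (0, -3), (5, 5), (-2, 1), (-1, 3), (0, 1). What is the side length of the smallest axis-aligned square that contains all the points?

The bounding box has width 7 and height 8.
An axis-aligned square enclosing the set must have side ≥ max(width, height).
So the minimum side is max(7, 8) = 8.

8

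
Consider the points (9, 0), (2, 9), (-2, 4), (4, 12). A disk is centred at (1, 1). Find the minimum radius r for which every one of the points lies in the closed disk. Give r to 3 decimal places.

11.402

The required radius is the distance from (1, 1) to the farthest point.
Squared distances: 65, 65, 18, 130.
Maximum is 130, attained at (4, 12).
r = √130 ≈ 11.402.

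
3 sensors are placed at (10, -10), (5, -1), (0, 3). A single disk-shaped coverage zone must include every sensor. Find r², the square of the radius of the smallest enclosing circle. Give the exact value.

67.25

Call the three points A, B, C in the order given.
Side lengths²: AB² = 106, AC² = 269, BC² = 41.
Since AC² = 269 ≥ 106 + 41 = 147, the angle opposite AC is not acute, so the smallest enclosing circle has AC as diameter.
Centre = midpoint of AC = (5, -3.5), r² = 269/4 = 67.25.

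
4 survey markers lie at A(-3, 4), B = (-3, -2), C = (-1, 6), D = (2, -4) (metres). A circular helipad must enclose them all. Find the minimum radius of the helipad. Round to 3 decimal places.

5.220

The minimum enclosing circle of a finite set is fixed by two of the points (as a diameter) or three (as a circumcircle).
The farthest pair is C–D with squared distance 109. The circle on this segment as diameter has centre (0.5, 1) and r² = 109/4 = 27.25.
Check A: distance² to centre = 21.25 ≤ 27.25, so it lies inside.
All remaining points lie in this disk, and no smaller disk contains both endpoints, so this is the minimum enclosing circle.
r = √(27.25) ≈ 5.220.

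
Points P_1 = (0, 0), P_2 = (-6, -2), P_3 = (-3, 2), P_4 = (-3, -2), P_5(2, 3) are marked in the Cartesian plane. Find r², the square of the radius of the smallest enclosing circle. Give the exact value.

22.25

The farthest pair is P_2–P_5 with squared distance 89. The circle on this segment as diameter has centre (-2, 0.5) and r² = 89/4 = 22.25.
Check P_1: distance² to centre = 4.25 ≤ 22.25, so it lies inside.
All remaining points lie in this disk, and no smaller disk contains both endpoints, so this is the minimum enclosing circle.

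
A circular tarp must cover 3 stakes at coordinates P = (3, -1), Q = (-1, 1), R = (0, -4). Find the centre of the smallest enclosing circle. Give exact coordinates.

(1/3, -4/3)

Side lengths²: PQ² = 20, PR² = 18, QR² = 26.
Since QR² = 26 < 20 + 18 = 38, the triangle is acute, so the smallest enclosing circle is the circumcircle.
Circumcentre = (1/3, -4/3), r² = 65/9.
Centre = (1/3, -4/3).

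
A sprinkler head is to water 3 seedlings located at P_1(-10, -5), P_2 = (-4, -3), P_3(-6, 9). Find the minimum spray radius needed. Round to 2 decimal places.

Side lengths²: P_1P_2² = 40, P_1P_3² = 212, P_2P_3² = 148.
Since P_1P_3² = 212 ≥ 148 + 40 = 188, the angle opposite P_1P_3 is not acute, so the smallest enclosing circle has P_1P_3 as diameter.
Centre = midpoint of P_1P_3 = (-8, 2), r² = 212/4 = 53.
r = √53 ≈ 7.28.

7.28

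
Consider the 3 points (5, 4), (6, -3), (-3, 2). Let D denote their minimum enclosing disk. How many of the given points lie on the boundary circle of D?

Call the three points A, B, C in the order given.
Side lengths²: AB² = 50, AC² = 68, BC² = 106.
Since BC² = 106 < 68 + 50 = 118, the triangle is acute, so the smallest enclosing circle is the circumcircle.
Circumcentre = (51/29, -1/29), r² = 22525/841.
The points at distance exactly r from the centre are (5, 4), (6, -3), (-3, 2) — 3 points.

3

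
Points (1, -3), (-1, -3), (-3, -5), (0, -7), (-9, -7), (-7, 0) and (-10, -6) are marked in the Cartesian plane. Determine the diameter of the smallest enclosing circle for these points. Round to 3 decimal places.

11.402

A smallest enclosing disk is always determined by at most three of the input points on its boundary.
The farthest pair is (1, -3)–(-10, -6) with squared distance 130. The circle on this segment as diameter has centre (-4.5, -4.5) and r² = 130/4 = 32.5.
Check (-1, -3): distance² to centre = 14.5 ≤ 32.5, so it lies inside.
All remaining points lie in this disk, and no smaller disk contains both endpoints, so this is the minimum enclosing circle.
Diameter = 2r = 2√(32.5) ≈ 11.402.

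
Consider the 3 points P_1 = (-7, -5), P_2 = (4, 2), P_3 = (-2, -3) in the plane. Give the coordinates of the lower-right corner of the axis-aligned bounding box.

(4, -5)

x-range [-7, 4], y-range [-5, 2].
The lower-right corner is (4, -5).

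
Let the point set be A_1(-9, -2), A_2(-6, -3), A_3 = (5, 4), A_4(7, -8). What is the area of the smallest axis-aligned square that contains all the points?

256

The bounding box has width 16 and height 12.
An axis-aligned square enclosing the set must have side ≥ max(width, height).
So the minimum side is max(16, 12) = 16.
Area = 16² = 256.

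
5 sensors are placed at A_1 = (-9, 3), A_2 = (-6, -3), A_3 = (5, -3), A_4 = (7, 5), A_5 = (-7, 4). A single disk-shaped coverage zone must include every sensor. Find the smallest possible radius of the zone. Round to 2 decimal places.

The minimum enclosing circle is determined by three boundary points: A_1, A_3, A_4.
Their circumcentre is (-26/31, 84/31) with r² = 64090/961.
The farthest remaining point A_2 is at distance² 56929/961 ≤ 64090/961.
r = √(64090/961) ≈ 8.17.

8.17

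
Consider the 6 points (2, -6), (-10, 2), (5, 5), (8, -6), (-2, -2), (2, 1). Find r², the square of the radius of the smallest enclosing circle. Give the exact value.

By Welzl's lemma the MEC is supported by two points (diametrically opposite) or three points (on a circumcircle).
The farthest pair is (-10, 2)–(8, -6) with squared distance 388. The circle on this segment as diameter has centre (-1, -2) and r² = 388/4 = 97.
Check (2, -6): distance² to centre = 25 ≤ 97, so it lies inside.
All remaining points lie in this disk, and no smaller disk contains both endpoints, so this is the minimum enclosing circle.

97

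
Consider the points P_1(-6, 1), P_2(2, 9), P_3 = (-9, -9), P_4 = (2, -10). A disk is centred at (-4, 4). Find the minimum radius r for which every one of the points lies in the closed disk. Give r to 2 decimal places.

15.23

The required radius is the distance from (-4, 4) to the farthest point.
Squared distances: 13, 61, 194, 232.
Maximum is 232, attained at P_4.
r = √232 ≈ 15.23.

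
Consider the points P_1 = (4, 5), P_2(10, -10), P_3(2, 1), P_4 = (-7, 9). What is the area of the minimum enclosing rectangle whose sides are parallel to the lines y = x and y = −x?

162

In coordinates u = x + y, v = x − y the rectangle is axis-aligned; the map (x,y)→(u,v) scales areas by 2.
u-values: 9, 0, 3, 2; range = 9 − 0 = 9.
v-values: -1, 20, 1, -16; range = 20 − (-16) = 36.
Area = (9 × 36) / 2 = 162.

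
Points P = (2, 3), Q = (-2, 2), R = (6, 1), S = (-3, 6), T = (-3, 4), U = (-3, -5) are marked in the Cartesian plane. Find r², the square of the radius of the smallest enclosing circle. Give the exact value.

By Welzl's lemma the MEC is supported by two points (diametrically opposite) or three points (on a circumcircle).
The minimum enclosing circle is determined by three boundary points: R, S, U.
Their circumcentre is (-1/6, 0.5) with r² = 689/18.
The farthest remaining point T is at distance² 365/18 ≤ 689/18.

689/18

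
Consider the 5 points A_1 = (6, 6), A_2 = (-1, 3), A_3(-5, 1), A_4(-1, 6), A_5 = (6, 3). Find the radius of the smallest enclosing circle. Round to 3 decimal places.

6.042

The minimum enclosing circle of a finite set is fixed by two of the points (as a diameter) or three (as a circumcircle).
The farthest pair is A_1–A_3 with squared distance 146. The circle on this segment as diameter has centre (0.5, 3.5) and r² = 146/4 = 36.5.
Check A_2: distance² to centre = 2.5 ≤ 36.5, so it lies inside.
All remaining points lie in this disk, and no smaller disk contains both endpoints, so this is the minimum enclosing circle.
r = √(36.5) ≈ 6.042.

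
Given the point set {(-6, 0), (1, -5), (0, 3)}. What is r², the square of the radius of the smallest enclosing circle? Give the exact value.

Call the three points A, B, C in the order given.
Side lengths²: AB² = 74, AC² = 45, BC² = 65.
Since AB² = 74 < 65 + 45 = 110, the triangle is acute, so the smallest enclosing circle is the circumcircle.
Circumcentre = (-55/34, -43/34), r² = 12025/578.

12025/578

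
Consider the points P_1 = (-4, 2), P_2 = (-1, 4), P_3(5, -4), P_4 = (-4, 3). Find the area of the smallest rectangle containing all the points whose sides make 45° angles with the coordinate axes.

In coordinates u = x + y, v = x − y the rectangle is axis-aligned; the map (x,y)→(u,v) scales areas by 2.
u-values: -2, 3, 1, -1; range = 3 − (-2) = 5.
v-values: -6, -5, 9, -7; range = 9 − (-7) = 16.
Area = (5 × 16) / 2 = 40.

40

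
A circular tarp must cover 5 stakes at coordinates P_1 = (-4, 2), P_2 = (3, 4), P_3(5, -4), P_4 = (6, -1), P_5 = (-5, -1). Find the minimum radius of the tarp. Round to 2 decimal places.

The minimum enclosing circle of a finite set is fixed by two of the points (as a diameter) or three (as a circumcircle).
The minimum enclosing circle is determined by three boundary points: P_2, P_4, P_5.
Their circumcentre is (0.5, -0.9) with r² = 30.26.
The farthest remaining point P_3 is at distance² 29.86 ≤ 30.26.
r = √(30.26) ≈ 5.50.

5.50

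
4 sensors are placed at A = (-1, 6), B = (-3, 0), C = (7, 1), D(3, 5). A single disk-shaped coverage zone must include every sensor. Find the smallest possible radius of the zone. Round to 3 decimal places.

The minimum enclosing circle of a finite set is fixed by two of the points (as a diameter) or three (as a circumcircle).
The minimum enclosing circle is determined by three boundary points: A, B, C.
Their circumcentre is (109/58, 99/58) with r² = 44945/1682.
The farthest remaining point D is at distance² 20353/1682 ≤ 44945/1682.
r = √(44945/1682) ≈ 5.169.

5.169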